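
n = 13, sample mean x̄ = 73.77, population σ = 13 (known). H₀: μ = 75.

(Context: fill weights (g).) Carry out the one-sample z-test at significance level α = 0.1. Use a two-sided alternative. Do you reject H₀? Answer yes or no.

SE = σ/√n = 13/√13 = 3.6056
z = (x̄−μ₀)/SE = (73.77−75)/3.6056 = -0.3411
p-value (two-sided) = 0.73300
At α=0.1: p ≥ α → fail to reject H₀

reject H₀: no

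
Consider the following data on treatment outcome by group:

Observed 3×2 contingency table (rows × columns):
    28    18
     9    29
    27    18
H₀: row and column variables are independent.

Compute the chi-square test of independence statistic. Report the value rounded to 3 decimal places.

test statistic = 14.493

Row totals [46, 38, 45], col totals [64, 65], n=129
χ² = (28−22.82)²/22.82 + (18−23.18)²/23.18 + (9−18.85)²/18.85 + (29−19.15)²/19.15 + (27−22.33)²/22.33 + (18−22.67)²/22.67 = 14.4933
df = 2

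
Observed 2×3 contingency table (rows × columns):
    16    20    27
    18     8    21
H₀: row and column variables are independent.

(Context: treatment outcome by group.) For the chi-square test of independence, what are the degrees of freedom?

df = (r−1)(c−1) = (2−1)·(3−1) = 2

degrees of freedom = 2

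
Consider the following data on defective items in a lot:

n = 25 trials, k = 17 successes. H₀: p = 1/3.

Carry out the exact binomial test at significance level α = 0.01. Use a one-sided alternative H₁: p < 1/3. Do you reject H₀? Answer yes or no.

reject H₀: no

Exact binomial: n=25, k=17, p₀=1/3=0.3333
P(X≤17) from Σ C(n,i)·p₀^i·(1−p₀)^(n−i)
p-value (one-sided, H₁ less) = 0.99991
At α=0.01: p ≥ α → fail to reject H₀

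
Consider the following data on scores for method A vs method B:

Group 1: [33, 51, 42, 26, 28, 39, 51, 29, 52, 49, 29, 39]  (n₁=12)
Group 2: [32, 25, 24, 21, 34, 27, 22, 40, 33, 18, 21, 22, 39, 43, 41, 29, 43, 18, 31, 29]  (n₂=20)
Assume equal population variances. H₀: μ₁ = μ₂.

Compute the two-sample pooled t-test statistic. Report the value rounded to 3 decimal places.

test statistic = 2.873

x̄₁=39.000, s₁=9.964, n₁=12
x̄₂=29.600, s₂=8.325, n₂=20
s_p² = [11·9.964² + 19·8.325²]/30 = 80.2933
SE = √(s_p²·(1/12+1/20)) = 3.2720
t = (39.000−29.600)/3.2720 = 2.8729
df = 30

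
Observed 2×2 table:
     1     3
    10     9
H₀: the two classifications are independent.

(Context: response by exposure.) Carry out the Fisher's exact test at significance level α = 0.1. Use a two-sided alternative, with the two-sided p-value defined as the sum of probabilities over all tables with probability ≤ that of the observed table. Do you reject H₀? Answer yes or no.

reject H₀: no

Margins: r₁=4, r₂=19, c₁=11, c₂=12, n=23
p_obs = C(4,1)·C(19,10)/C(23,11); sum pmf over tables with pmf ≤ p_obs
p-value (two-sided) = 0.59006
At α=0.1: p ≥ α → fail to reject H₀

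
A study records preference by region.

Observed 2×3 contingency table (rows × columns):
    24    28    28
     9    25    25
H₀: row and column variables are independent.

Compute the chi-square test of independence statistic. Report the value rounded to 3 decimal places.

Row totals [80, 59], col totals [33, 53, 53], n=139
χ² = (24−18.99)²/18.99 + (28−30.50)²/30.50 + (28−30.50)²/30.50 + (9−14.01)²/14.01 + (25−22.50)²/22.50 + (25−22.50)²/22.50 = 4.0782
df = 2

test statistic = 4.078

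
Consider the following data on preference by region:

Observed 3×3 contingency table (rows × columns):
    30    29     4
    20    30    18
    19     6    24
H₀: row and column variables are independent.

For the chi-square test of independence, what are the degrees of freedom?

df = (r−1)(c−1) = (3−1)·(3−1) = 4

degrees of freedom = 4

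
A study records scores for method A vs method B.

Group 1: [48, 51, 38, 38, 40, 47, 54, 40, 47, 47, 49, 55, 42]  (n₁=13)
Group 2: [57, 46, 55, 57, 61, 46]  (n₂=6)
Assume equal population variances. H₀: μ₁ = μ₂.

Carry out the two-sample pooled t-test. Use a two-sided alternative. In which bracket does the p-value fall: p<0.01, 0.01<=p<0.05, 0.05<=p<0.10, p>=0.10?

p-value bracket: 0.01<=p<0.05

x̄₁=45.846, s₁=5.786, n₁=13
x̄₂=53.667, s₂=6.250, n₂=6
s_p² = [12·5.786² + 5·6.250²]/17 = 35.1192
SE = √(s_p²·(1/13+1/6)) = 2.9248
t = (45.846−53.667)/2.9248 = -2.6738
df = 17
p-value (two-sided) = 0.01603
→ bracket: 0.01<=p<0.05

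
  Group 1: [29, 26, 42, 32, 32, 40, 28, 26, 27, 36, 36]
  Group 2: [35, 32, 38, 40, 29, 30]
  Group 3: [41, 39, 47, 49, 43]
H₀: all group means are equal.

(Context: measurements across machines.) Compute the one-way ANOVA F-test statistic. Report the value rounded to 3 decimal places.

test statistic = 9.380

Group means [32.18, 34.00, 43.80], grand mean 35.318
SSB = Σnᵢ(x̄ᵢ−x̄)² = 478.336; SSW = ΣΣ(x−x̄ᵢ)² = 484.436
MSB = 478.336/2 = 239.1682; MSW = 484.436/19 = 25.4967
F = MSB/MSW = 9.3804
df = (2, 19)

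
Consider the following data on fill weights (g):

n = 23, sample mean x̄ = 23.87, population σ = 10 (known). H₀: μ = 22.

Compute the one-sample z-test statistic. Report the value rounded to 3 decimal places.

SE = σ/√n = 10/√23 = 2.0851
z = (x̄−μ₀)/SE = (23.87−22)/2.0851 = 0.8968

test statistic = 0.897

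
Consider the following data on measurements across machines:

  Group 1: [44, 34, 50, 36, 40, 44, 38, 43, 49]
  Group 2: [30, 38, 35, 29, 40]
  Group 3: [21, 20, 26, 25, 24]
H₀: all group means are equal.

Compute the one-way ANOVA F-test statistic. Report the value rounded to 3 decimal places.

Group means [42.00, 34.40, 23.20], grand mean 35.053
SSB = Σnᵢ(x̄ᵢ−x̄)² = 1138.947; SSW = ΣΣ(x−x̄ᵢ)² = 362.000
MSB = 1138.947/2 = 569.4737; MSW = 362.000/16 = 22.6250
F = MSB/MSW = 25.1701
df = (2, 16)

test statistic = 25.170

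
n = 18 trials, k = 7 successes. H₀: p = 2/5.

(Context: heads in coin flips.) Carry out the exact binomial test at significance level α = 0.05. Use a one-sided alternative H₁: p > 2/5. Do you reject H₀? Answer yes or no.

reject H₀: no

Exact binomial: n=18, k=7, p₀=2/5=0.4000
P(X≥7) from Σ C(n,i)·p₀^i·(1−p₀)^(n−i)
p-value (one-sided, H₁ greater) = 0.62572
At α=0.05: p ≥ α → fail to reject H₀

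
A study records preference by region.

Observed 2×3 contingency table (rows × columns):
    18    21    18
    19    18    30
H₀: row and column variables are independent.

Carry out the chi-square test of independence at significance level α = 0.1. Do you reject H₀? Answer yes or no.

Row totals [57, 67], col totals [37, 39, 48], n=124
χ² = (18−17.01)²/17.01 + (21−17.93)²/17.93 + (18−22.06)²/22.06 + (19−19.99)²/19.99 + (18−21.07)²/21.07 + (30−25.94)²/25.94 = 2.4674
df = 2
p-value (upper-tail) = 0.29121
At α=0.1: p ≥ α → fail to reject H₀

reject H₀: no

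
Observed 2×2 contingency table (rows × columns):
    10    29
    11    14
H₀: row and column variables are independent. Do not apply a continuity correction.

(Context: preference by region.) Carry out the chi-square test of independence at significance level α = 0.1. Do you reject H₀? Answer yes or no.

reject H₀: no

Row totals [39, 25], col totals [21, 43], n=64
χ² = (10−12.80)²/12.80 + (29−26.20)²/26.20 + (11−8.20)²/8.20 + (14−16.80)²/16.80 = 2.3291
df = 1
p-value (upper-tail) = 0.12697
At α=0.1: p ≥ α → fail to reject H₀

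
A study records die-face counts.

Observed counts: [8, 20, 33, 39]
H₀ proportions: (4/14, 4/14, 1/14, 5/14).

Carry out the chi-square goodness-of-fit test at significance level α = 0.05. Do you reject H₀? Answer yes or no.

n = 100; E_i = n·p_i = [28.57, 28.57, 7.14, 35.71]
χ² = (8−28.57)²/28.57 + (20−28.57)²/28.57 + (33−7.14)²/7.14 + (39−35.71)²/35.71 = 111.2880
df = 3
p-value (upper-tail) = 0.00000
At α=0.05: p < α → reject H₀

reject H₀: yes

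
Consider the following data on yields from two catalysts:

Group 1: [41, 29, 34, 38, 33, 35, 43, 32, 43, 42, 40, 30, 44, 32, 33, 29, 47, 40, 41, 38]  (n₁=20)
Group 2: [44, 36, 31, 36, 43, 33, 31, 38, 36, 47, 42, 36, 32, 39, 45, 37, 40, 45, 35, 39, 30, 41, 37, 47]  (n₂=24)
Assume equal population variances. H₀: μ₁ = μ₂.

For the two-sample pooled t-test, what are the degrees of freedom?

df = n₁ + n₂ − 2 = 20 + 24 − 2 = 42

degrees of freedom = 42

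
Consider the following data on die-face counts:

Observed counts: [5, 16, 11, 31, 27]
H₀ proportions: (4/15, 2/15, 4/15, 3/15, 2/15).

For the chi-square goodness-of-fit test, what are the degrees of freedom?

degrees of freedom = 4

df = k − 1 = 5 − 1 = 4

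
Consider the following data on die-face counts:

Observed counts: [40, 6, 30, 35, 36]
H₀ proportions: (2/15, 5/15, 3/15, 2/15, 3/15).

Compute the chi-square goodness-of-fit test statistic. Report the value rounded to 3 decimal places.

n = 147; E_i = n·p_i = [19.60, 49.00, 29.40, 19.60, 29.40]
χ² = (40−19.60)²/19.60 + (6−49.00)²/49.00 + (30−29.40)²/29.40 + (35−19.60)²/19.60 + (36−29.40)²/29.40 = 72.5612
df = 4

test statistic = 72.561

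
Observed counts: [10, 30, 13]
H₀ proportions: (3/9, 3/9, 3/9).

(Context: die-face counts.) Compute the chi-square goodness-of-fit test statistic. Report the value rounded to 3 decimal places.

test statistic = 13.170

n = 53; E_i = n·p_i = [17.67, 17.67, 17.67]
χ² = (10−17.67)²/17.67 + (30−17.67)²/17.67 + (13−17.67)²/17.67 = 13.1698
df = 2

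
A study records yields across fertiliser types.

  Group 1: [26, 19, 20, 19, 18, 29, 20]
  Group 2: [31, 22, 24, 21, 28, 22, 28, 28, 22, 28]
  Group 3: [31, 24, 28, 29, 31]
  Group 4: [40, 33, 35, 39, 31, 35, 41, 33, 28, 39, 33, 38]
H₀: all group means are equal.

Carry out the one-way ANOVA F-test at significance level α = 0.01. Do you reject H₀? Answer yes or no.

reject H₀: yes

Group means [21.57, 25.40, 28.60, 35.42], grand mean 28.618
SSB = Σnᵢ(x̄ᵢ−x̄)² = 1005.798; SSW = ΣΣ(x−x̄ᵢ)² = 430.231
MSB = 1005.798/3 = 335.2662; MSW = 430.231/30 = 14.3410
F = MSB/MSW = 23.3781
df = (3, 30)
p-value (upper-tail) = 0.00000
At α=0.01: p < α → reject H₀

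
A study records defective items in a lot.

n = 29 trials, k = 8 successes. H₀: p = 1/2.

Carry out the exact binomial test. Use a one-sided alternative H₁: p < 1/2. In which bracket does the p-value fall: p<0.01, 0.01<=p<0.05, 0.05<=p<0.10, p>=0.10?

Exact binomial: n=29, k=8, p₀=1/2=0.5000
P(X≤8) from Σ C(n,i)·p₀^i·(1−p₀)^(n−i)
p-value (one-sided, H₁ less) = 0.01206
→ bracket: 0.01<=p<0.05

p-value bracket: 0.01<=p<0.05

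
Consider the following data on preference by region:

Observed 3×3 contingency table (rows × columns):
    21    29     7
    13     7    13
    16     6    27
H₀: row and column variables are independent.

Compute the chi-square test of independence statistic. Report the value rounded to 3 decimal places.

test statistic = 29.133

Row totals [57, 33, 49], col totals [50, 42, 47], n=139
χ² = (21−20.50)²/20.50 + (29−17.22)²/17.22 + (7−19.27)²/19.27 + (13−11.87)²/11.87 + (7−9.97)²/9.97 + (13−11.16)²/11.16 + (16−17.63)²/17.63 + (6−14.81)²/14.81 + (27−16.57)²/16.57 = 29.1327
df = 4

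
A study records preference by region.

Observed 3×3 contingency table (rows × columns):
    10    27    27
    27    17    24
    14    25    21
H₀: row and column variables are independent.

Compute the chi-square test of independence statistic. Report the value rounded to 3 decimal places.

Row totals [64, 68, 60], col totals [51, 69, 72], n=192
χ² = (10−17.00)²/17.00 + (27−23.00)²/23.00 + (27−24.00)²/24.00 + (27−18.06)²/18.06 + (17−24.44)²/24.44 + (24−25.50)²/25.50 + (14−15.94)²/15.94 + (25−21.56)²/21.56 + (21−22.50)²/22.50 = 11.6107
df = 4

test statistic = 11.611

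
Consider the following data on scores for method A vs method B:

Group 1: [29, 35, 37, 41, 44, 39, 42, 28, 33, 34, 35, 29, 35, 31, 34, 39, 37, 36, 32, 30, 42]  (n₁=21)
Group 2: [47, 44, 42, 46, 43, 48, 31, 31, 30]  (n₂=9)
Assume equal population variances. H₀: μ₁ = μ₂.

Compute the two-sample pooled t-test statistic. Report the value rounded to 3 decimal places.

test statistic = -2.201

x̄₁=35.333, s₁=4.640, n₁=21
x̄₂=40.222, s₂=7.412, n₂=9
s_p² = [20·4.640² + 8·7.412²]/28 = 31.0794
SE = √(s_p²·(1/21+1/9)) = 2.2211
t = (35.333−40.222)/2.2211 = -2.2011
df = 28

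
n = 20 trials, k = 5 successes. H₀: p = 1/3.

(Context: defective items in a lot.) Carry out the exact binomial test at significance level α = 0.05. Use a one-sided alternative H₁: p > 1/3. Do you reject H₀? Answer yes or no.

Exact binomial: n=20, k=5, p₀=1/3=0.3333
P(X≥5) from Σ C(n,i)·p₀^i·(1−p₀)^(n−i)
p-value (one-sided, H₁ greater) = 0.84849
At α=0.05: p ≥ α → fail to reject H₀

reject H₀: no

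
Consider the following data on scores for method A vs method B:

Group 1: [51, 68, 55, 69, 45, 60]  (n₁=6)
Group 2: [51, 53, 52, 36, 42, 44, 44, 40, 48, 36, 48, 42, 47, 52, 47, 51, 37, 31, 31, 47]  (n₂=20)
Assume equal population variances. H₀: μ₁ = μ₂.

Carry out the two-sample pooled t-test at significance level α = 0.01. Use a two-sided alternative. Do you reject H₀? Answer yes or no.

reject H₀: yes

x̄₁=58.000, s₁=9.508, n₁=6
x̄₂=43.950, s₂=6.901, n₂=20
s_p² = [5·9.508² + 19·6.901²]/24 = 56.5396
SE = √(s_p²·(1/6+1/20)) = 3.5000
t = (58.000−43.950)/3.5000 = 4.0142
df = 24
p-value (two-sided) = 0.00051
At α=0.01: p < α → reject H₀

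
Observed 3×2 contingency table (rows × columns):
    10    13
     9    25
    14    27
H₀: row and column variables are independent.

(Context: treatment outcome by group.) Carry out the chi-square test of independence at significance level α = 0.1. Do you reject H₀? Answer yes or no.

reject H₀: no

Row totals [23, 34, 41], col totals [33, 65], n=98
χ² = (10−7.74)²/7.74 + (13−15.26)²/15.26 + (9−11.45)²/11.45 + (25−22.55)²/22.55 + (14−13.81)²/13.81 + (27−27.19)²/27.19 = 1.7839
df = 2
p-value (upper-tail) = 0.40986
At α=0.1: p ≥ α → fail to reject H₀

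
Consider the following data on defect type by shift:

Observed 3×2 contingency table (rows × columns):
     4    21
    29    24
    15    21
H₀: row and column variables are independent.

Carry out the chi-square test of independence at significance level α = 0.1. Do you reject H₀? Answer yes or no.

Row totals [25, 53, 36], col totals [48, 66], n=114
χ² = (4−10.53)²/10.53 + (21−14.47)²/14.47 + (29−22.32)²/22.32 + (24−30.68)²/30.68 + (15−15.16)²/15.16 + (21−20.84)²/20.84 = 10.4501
df = 2
p-value (upper-tail) = 0.00538
At α=0.1: p < α → reject H₀

reject H₀: yes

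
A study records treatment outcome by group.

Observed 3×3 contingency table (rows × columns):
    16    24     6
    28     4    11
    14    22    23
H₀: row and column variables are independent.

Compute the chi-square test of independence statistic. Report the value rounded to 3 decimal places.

test statistic = 30.132

Row totals [46, 43, 59], col totals [58, 50, 40], n=148
χ² = (16−18.03)²/18.03 + (24−15.54)²/15.54 + (6−12.43)²/12.43 + (28−16.85)²/16.85 + (4−14.53)²/14.53 + (11−11.62)²/11.62 + (14−23.12)²/23.12 + (22−19.93)²/19.93 + (23−15.95)²/15.95 = 30.1319
df = 4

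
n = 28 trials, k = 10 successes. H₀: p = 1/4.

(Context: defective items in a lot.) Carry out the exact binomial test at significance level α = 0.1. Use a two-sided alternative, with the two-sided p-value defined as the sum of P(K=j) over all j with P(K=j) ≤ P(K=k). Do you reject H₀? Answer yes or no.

reject H₀: no

Exact binomial: n=28, k=10, p₀=1/4=0.2500
P(X=j) = C(n,j)·p₀^j·(1−p₀)^(n−j); p = Σ P(X=j) over j with P(X=j) ≤ P(X=10)
p-value (two-sided) = 0.19359
At α=0.1: p ≥ α → fail to reject H₀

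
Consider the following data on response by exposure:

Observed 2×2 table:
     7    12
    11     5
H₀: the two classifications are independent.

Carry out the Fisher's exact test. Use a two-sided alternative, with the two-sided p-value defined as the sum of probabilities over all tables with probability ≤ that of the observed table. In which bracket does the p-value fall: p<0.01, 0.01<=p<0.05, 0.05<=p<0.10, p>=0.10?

Margins: r₁=19, r₂=16, c₁=18, c₂=17, n=35
p_obs = C(19,7)·C(16,11)/C(35,18); sum pmf over tables with pmf ≤ p_obs
p-value (two-sided) = 0.09222
→ bracket: 0.05<=p<0.10

p-value bracket: 0.05<=p<0.10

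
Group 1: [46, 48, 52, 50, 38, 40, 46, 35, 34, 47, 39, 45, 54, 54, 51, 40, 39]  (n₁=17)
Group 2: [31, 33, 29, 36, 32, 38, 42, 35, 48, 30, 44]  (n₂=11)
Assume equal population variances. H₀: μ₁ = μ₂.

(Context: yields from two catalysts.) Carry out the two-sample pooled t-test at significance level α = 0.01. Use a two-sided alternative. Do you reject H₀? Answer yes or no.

x̄₁=44.588, s₁=6.501, n₁=17
x̄₂=36.182, s₂=6.194, n₂=11
s_p² = [16·6.501² + 10·6.194²]/26 = 40.7598
SE = √(s_p²·(1/17+1/11)) = 2.4704
t = (44.588−36.182)/2.4704 = 3.4028
df = 26
p-value (two-sided) = 0.00217
At α=0.01: p < α → reject H₀

reject H₀: yes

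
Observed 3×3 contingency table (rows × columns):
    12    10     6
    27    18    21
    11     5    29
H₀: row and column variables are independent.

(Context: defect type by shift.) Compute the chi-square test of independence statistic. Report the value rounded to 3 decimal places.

Row totals [28, 66, 45], col totals [50, 33, 56], n=139
χ² = (12−10.07)²/10.07 + (10−6.65)²/6.65 + (6−11.28)²/11.28 + (27−23.74)²/23.74 + (18−15.67)²/15.67 + (21−26.59)²/26.59 + (11−16.19)²/16.19 + (5−10.68)²/10.68 + (29−18.13)²/18.13 = 17.7047
df = 4

test statistic = 17.705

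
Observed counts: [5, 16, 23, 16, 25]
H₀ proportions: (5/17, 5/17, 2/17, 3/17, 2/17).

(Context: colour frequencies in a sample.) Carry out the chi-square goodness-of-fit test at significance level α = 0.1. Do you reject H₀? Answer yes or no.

reject H₀: yes

n = 85; E_i = n·p_i = [25.00, 25.00, 10.00, 15.00, 10.00]
χ² = (5−25.00)²/25.00 + (16−25.00)²/25.00 + (23−10.00)²/10.00 + (16−15.00)²/15.00 + (25−10.00)²/10.00 = 58.7067
df = 4
p-value (upper-tail) = 0.00000
At α=0.1: p < α → reject H₀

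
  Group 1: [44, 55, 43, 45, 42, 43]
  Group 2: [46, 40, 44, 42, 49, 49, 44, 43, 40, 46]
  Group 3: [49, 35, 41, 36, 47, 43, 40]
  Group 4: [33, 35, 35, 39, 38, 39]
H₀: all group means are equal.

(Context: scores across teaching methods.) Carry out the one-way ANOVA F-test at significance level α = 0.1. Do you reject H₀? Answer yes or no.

reject H₀: yes

Group means [45.33, 44.30, 41.57, 36.50], grand mean 42.241
SSB = Σnᵢ(x̄ᵢ−x̄)² = 300.663; SSW = ΣΣ(x−x̄ᵢ)² = 406.648
MSB = 300.663/3 = 100.2209; MSW = 406.648/25 = 16.2659
F = MSB/MSW = 6.1614
df = (3, 25)
p-value (upper-tail) = 0.00278
At α=0.1: p < α → reject H₀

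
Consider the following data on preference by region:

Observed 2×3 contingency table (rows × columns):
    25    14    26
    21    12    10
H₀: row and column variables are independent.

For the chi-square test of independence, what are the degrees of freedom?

degrees of freedom = 2

df = (r−1)(c−1) = (2−1)·(3−1) = 2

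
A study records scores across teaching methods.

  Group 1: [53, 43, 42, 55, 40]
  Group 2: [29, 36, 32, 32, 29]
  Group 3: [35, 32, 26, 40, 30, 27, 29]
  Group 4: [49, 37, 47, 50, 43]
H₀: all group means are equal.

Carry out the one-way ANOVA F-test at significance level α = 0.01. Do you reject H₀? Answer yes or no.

Group means [46.60, 31.60, 31.29, 45.20], grand mean 38.000
SSB = Σnᵢ(x̄ᵢ−x̄)² = 1149.371; SSW = ΣΣ(x−x̄ᵢ)² = 478.629
MSB = 1149.371/3 = 383.1238; MSW = 478.629/18 = 26.5905
F = MSB/MSW = 14.4083
df = (3, 18)
p-value (upper-tail) = 0.00005
At α=0.01: p < α → reject H₀

reject H₀: yes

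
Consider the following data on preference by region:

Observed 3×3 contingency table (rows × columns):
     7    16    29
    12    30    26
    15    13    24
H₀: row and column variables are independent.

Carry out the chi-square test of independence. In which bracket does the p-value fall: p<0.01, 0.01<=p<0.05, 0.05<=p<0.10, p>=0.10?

Row totals [52, 68, 52], col totals [34, 59, 79], n=172
χ² = (7−10.28)²/10.28 + (16−17.84)²/17.84 + (29−23.88)²/23.88 + (12−13.44)²/13.44 + (30−23.33)²/23.33 + (26−31.23)²/31.23 + (15−10.28)²/10.28 + (13−17.84)²/17.84 + (24−23.88)²/23.88 = 8.7530
df = 4
p-value (upper-tail) = 0.06758
→ bracket: 0.05<=p<0.10

p-value bracket: 0.05<=p<0.10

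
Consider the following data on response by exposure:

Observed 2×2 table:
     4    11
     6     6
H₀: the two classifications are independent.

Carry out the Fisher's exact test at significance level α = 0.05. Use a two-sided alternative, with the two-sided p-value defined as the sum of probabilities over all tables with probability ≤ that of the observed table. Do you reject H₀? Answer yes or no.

reject H₀: no

Margins: r₁=15, r₂=12, c₁=10, c₂=17, n=27
p_obs = C(15,4)·C(12,6)/C(27,10); sum pmf over tables with pmf ≤ p_obs
p-value (two-sided) = 0.25660
At α=0.05: p ≥ α → fail to reject H₀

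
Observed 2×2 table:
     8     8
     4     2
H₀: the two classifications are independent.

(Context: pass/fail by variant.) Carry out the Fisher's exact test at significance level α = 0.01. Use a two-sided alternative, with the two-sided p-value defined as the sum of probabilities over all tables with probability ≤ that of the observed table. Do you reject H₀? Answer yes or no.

reject H₀: no

Margins: r₁=16, r₂=6, c₁=12, c₂=10, n=22
p_obs = C(16,8)·C(6,4)/C(22,12); sum pmf over tables with pmf ≤ p_obs
p-value (two-sided) = 0.64617
At α=0.01: p ≥ α → fail to reject H₀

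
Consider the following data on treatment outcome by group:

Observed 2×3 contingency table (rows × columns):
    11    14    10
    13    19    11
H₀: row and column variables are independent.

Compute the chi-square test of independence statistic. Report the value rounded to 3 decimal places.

Row totals [35, 43], col totals [24, 33, 21], n=78
χ² = (11−10.77)²/10.77 + (14−14.81)²/14.81 + (10−9.42)²/9.42 + (13−13.23)²/13.23 + (19−18.19)²/18.19 + (11−11.58)²/11.58 = 0.1530
df = 2

test statistic = 0.153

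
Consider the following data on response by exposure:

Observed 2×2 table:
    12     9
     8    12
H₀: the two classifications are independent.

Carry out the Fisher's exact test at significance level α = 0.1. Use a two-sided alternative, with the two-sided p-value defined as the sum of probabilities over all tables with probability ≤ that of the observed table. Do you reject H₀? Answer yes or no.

Margins: r₁=21, r₂=20, c₁=20, c₂=21, n=41
p_obs = C(21,12)·C(20,8)/C(41,20); sum pmf over tables with pmf ≤ p_obs
p-value (two-sided) = 0.35430
At α=0.1: p ≥ α → fail to reject H₀

reject H₀: no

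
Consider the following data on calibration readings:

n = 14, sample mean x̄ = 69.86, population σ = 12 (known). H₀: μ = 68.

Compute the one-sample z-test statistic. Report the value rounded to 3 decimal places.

SE = σ/√n = 12/√14 = 3.2071
z = (x̄−μ₀)/SE = (69.86−68)/3.2071 = 0.5800

test statistic = 0.580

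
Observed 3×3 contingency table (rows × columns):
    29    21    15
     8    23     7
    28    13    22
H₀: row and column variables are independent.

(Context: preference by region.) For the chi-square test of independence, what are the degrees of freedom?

degrees of freedom = 4

df = (r−1)(c−1) = (3−1)·(3−1) = 4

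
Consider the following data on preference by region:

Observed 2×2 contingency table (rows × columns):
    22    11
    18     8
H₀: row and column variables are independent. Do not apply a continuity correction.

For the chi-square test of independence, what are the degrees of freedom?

df = (r−1)(c−1) = (2−1)·(2−1) = 1

degrees of freedom = 1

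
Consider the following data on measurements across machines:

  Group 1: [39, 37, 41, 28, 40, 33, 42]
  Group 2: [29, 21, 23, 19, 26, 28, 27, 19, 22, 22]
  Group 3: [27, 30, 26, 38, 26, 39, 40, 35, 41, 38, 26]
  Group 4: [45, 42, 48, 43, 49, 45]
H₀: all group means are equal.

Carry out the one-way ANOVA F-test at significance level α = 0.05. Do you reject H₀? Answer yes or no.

reject H₀: yes

Group means [37.14, 23.60, 33.27, 45.33], grand mean 33.353
SSB = Σnᵢ(x̄ᵢ−x̄)² = 1912.992; SSW = ΣΣ(x−x̄ᵢ)² = 702.772
MSB = 1912.992/3 = 637.6641; MSW = 702.772/30 = 23.4257
F = MSB/MSW = 27.2207
df = (3, 30)
p-value (upper-tail) = 0.00000
At α=0.05: p < α → reject H₀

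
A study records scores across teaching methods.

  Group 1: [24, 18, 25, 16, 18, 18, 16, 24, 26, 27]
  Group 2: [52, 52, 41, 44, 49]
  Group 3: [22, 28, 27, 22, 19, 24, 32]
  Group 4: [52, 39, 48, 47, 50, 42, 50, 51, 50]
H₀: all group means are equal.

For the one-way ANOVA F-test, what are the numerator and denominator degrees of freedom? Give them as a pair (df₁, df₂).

degrees of freedom = [3, 27]

k = 4 groups, N = 31 total
df = (k−1, N−k) = (4−1, 31−4) = (3, 27)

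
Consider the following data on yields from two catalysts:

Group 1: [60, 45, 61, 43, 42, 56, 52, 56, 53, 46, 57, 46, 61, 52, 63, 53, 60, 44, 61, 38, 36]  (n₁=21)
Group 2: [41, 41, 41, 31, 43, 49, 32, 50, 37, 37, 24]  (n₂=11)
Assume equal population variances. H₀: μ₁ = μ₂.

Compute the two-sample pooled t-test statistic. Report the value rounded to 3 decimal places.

test statistic = 4.300

x̄₁=51.667, s₁=8.266, n₁=21
x̄₂=38.727, s₂=7.708, n₂=11
s_p² = [20·8.266² + 10·7.708²]/30 = 65.3616
SE = √(s_p²·(1/21+1/11)) = 3.0091
t = (51.667−38.727)/3.0091 = 4.3001
df = 30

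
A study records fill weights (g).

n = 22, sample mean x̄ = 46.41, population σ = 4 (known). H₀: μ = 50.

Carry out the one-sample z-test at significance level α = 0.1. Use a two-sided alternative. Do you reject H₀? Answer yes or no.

SE = σ/√n = 4/√22 = 0.8528
z = (x̄−μ₀)/SE = (46.41−50)/0.8528 = -4.2096
p-value (two-sided) = 0.00003
At α=0.1: p < α → reject H₀

reject H₀: yes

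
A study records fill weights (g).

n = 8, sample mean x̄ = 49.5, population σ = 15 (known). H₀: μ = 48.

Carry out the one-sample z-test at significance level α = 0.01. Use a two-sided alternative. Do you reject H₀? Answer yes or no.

SE = σ/√n = 15/√8 = 5.3033
z = (x̄−μ₀)/SE = (49.5−48)/5.3033 = 0.2828
p-value (two-sided) = 0.77730
At α=0.01: p ≥ α → fail to reject H₀

reject H₀: no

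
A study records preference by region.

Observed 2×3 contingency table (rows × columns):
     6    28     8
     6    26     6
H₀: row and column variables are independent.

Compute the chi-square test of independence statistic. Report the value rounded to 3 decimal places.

test statistic = 0.160

Row totals [42, 38], col totals [12, 54, 14], n=80
χ² = (6−6.30)²/6.30 + (28−28.35)²/28.35 + (8−7.35)²/7.35 + (6−5.70)²/5.70 + (26−25.65)²/25.65 + (6−6.65)²/6.65 = 0.1602
df = 2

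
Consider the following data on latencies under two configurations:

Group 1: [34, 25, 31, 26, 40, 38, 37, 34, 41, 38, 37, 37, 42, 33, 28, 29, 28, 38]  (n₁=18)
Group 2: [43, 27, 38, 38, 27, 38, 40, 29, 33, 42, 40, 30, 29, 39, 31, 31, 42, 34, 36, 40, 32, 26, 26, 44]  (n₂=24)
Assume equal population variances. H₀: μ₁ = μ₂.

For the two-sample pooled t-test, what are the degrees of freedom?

degrees of freedom = 40

df = n₁ + n₂ − 2 = 18 + 24 − 2 = 40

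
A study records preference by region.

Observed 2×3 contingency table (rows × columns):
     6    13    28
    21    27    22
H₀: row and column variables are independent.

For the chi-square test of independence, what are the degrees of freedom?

df = (r−1)(c−1) = (2−1)·(3−1) = 2

degrees of freedom = 2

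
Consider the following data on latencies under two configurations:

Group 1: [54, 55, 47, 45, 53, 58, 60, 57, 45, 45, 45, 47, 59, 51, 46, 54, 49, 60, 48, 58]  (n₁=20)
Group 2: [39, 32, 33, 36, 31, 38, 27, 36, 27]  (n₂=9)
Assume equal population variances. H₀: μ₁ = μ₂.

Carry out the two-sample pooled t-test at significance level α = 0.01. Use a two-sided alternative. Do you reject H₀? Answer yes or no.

x̄₁=51.800, s₁=5.616, n₁=20
x̄₂=33.222, s₂=4.410, n₂=9
s_p² = [19·5.616² + 8·4.410²]/27 = 27.9539
SE = √(s_p²·(1/20+1/9)) = 2.1222
t = (51.800−33.222)/2.1222 = 8.7541
df = 27
p-value (two-sided) = 0.00000
At α=0.01: p < α → reject H₀

reject H₀: yes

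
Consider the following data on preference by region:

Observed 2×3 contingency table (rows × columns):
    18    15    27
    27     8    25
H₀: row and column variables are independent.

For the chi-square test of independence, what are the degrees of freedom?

degrees of freedom = 2

df = (r−1)(c−1) = (2−1)·(3−1) = 2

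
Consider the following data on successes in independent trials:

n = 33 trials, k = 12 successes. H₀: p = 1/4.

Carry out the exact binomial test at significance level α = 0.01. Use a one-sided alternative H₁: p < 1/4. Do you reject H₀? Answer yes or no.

Exact binomial: n=33, k=12, p₀=1/4=0.2500
P(X≤12) from Σ C(n,i)·p₀^i·(1−p₀)^(n−i)
p-value (one-sided, H₁ less) = 0.95158
At α=0.01: p ≥ α → fail to reject H₀

reject H₀: no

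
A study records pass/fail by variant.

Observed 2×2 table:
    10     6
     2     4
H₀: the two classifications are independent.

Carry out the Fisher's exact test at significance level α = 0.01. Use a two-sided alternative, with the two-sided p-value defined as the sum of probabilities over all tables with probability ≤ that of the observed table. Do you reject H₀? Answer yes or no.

reject H₀: no

Margins: r₁=16, r₂=6, c₁=12, c₂=10, n=22
p_obs = C(16,10)·C(6,2)/C(22,12); sum pmf over tables with pmf ≤ p_obs
p-value (two-sided) = 0.34763
At α=0.01: p ≥ α → fail to reject H₀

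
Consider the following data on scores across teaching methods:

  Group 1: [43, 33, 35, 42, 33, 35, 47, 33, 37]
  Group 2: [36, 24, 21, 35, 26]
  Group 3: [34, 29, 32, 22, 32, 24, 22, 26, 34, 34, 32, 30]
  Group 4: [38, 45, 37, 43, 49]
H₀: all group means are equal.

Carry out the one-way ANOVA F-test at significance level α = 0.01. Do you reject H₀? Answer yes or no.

reject H₀: yes

Group means [37.56, 28.40, 29.25, 42.40], grand mean 33.645
SSB = Σnᵢ(x̄ᵢ−x̄)² = 890.225; SSW = ΣΣ(x−x̄ᵢ)² = 728.872
MSB = 890.225/3 = 296.7415; MSW = 728.872/27 = 26.9953
F = MSB/MSW = 10.9924
df = (3, 27)
p-value (upper-tail) = 0.00007
At α=0.01: p < α → reject H₀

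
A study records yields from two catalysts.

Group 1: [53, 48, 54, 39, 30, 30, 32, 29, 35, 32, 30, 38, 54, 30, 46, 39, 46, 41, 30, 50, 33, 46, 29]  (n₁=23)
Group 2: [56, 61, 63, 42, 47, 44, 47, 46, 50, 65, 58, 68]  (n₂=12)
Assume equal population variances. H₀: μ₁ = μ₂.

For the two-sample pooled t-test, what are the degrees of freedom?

degrees of freedom = 33

df = n₁ + n₂ − 2 = 23 + 12 − 2 = 33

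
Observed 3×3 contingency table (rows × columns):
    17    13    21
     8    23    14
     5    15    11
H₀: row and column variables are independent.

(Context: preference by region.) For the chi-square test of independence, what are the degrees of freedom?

df = (r−1)(c−1) = (3−1)·(3−1) = 4

degrees of freedom = 4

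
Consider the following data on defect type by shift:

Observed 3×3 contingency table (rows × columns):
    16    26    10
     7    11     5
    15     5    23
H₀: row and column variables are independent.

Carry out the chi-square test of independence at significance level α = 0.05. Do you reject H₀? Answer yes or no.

Row totals [52, 23, 43], col totals [38, 42, 38], n=118
χ² = (16−16.75)²/16.75 + (26−18.51)²/18.51 + (10−16.75)²/16.75 + (7−7.41)²/7.41 + (11−8.19)²/8.19 + (5−7.41)²/7.41 + (15−13.85)²/13.85 + (5−15.31)²/15.31 + (23−13.85)²/13.85 = 20.6382
df = 4
p-value (upper-tail) = 0.00037
At α=0.05: p < α → reject H₀

reject H₀: yes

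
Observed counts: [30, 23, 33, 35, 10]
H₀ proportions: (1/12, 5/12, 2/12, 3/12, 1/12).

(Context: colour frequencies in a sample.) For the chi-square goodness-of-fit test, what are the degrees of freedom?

degrees of freedom = 4

df = k − 1 = 5 − 1 = 4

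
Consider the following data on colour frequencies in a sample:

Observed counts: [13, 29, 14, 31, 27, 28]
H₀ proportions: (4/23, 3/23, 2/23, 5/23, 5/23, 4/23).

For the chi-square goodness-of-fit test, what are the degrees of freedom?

df = k − 1 = 6 − 1 = 5

degrees of freedom = 5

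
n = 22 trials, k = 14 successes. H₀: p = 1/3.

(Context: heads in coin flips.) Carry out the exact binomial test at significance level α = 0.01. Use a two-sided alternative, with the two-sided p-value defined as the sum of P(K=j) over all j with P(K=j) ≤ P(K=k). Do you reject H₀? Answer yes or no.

Exact binomial: n=22, k=14, p₀=1/3=0.3333
P(X=j) = C(n,j)·p₀^j·(1−p₀)^(n−j); p = Σ P(X=j) over j with P(X=j) ≤ P(X=14)
p-value (two-sided) = 0.00509
At α=0.01: p < α → reject H₀

reject H₀: yes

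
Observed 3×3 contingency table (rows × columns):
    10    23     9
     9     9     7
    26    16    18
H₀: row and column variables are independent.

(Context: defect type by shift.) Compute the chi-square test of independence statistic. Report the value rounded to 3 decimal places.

Row totals [42, 25, 60], col totals [45, 48, 34], n=127
χ² = (10−14.88)²/14.88 + (23−15.87)²/15.87 + (9−11.24)²/11.24 + (9−8.86)²/8.86 + (9−9.45)²/9.45 + (7−6.69)²/6.69 + (26−21.26)²/21.26 + (16−22.68)²/22.68 + (18−16.06)²/16.06 = 8.5424
df = 4

test statistic = 8.542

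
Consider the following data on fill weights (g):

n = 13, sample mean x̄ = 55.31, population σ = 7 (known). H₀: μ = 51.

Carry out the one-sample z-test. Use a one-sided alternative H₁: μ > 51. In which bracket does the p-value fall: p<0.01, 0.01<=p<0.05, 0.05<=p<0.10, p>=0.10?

p-value bracket: 0.01<=p<0.05

SE = σ/√n = 7/√13 = 1.9415
z = (x̄−μ₀)/SE = (55.31−51)/1.9415 = 2.2200
p-value (one-sided, H₁ greater) = 0.01321
→ bracket: 0.01<=p<0.05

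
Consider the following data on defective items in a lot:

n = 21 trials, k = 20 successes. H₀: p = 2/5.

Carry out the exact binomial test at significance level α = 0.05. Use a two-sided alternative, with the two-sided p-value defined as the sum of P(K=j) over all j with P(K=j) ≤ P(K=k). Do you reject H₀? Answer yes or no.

Exact binomial: n=21, k=20, p₀=2/5=0.4000
P(X=j) = C(n,j)·p₀^j·(1−p₀)^(n−j); p = Σ P(X=j) over j with P(X=j) ≤ P(X=20)
p-value (two-sided) = 0.00000
At α=0.05: p < α → reject H₀

reject H₀: yes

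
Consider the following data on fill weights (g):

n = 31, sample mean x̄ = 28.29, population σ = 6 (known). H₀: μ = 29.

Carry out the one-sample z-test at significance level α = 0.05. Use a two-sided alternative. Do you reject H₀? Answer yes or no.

SE = σ/√n = 6/√31 = 1.0776
z = (x̄−μ₀)/SE = (28.29−29)/1.0776 = -0.6589
p-value (two-sided) = 0.50999
At α=0.05: p ≥ α → fail to reject H₀

reject H₀: no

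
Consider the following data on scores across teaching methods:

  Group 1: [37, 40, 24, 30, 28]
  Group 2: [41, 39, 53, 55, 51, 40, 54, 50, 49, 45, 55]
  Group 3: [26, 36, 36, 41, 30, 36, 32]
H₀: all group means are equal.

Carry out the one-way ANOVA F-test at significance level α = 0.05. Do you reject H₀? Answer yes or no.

reject H₀: yes

Group means [31.80, 48.36, 33.86], grand mean 40.348
SSB = Σnᵢ(x̄ᵢ−x̄)² = 1367.015; SSW = ΣΣ(x−x̄ᵢ)² = 692.203
MSB = 1367.015/2 = 683.5074; MSW = 692.203/20 = 34.6101
F = MSB/MSW = 19.7488
df = (2, 20)
p-value (upper-tail) = 0.00002
At α=0.05: p < α → reject H₀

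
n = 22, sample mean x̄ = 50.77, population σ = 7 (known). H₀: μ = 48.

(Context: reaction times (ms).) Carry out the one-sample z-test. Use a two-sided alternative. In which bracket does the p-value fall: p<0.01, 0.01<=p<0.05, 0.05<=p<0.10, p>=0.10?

SE = σ/√n = 7/√22 = 1.4924
z = (x̄−μ₀)/SE = (50.77−48)/1.4924 = 1.8561
p-value (two-sided) = 0.06344
→ bracket: 0.05<=p<0.10

p-value bracket: 0.05<=p<0.10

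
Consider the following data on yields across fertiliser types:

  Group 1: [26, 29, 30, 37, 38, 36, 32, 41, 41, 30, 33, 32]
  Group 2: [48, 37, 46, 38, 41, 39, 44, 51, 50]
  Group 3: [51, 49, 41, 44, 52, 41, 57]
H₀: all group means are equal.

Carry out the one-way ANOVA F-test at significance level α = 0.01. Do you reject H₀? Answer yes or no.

Group means [33.75, 43.78, 47.86], grand mean 40.500
SSB = Σnᵢ(x̄ᵢ−x̄)² = 1022.337; SSW = ΣΣ(x−x̄ᵢ)² = 700.663
MSB = 1022.337/2 = 511.1687; MSW = 700.663/25 = 28.0265
F = MSB/MSW = 18.2388
df = (2, 25)
p-value (upper-tail) = 0.00001
At α=0.01: p < α → reject H₀

reject H₀: yes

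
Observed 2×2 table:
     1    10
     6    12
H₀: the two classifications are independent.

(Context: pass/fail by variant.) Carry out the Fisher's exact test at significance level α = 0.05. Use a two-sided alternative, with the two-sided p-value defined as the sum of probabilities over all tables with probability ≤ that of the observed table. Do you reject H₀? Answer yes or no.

Margins: r₁=11, r₂=18, c₁=7, c₂=22, n=29
p_obs = C(11,1)·C(18,6)/C(29,7); sum pmf over tables with pmf ≤ p_obs
p-value (two-sided) = 0.20205
At α=0.05: p ≥ α → fail to reject H₀

reject H₀: no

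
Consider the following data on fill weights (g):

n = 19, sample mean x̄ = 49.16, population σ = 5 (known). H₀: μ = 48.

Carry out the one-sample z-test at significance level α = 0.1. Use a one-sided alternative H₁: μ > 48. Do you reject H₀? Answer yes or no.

reject H₀: no

SE = σ/√n = 5/√19 = 1.1471
z = (x̄−μ₀)/SE = (49.16−48)/1.1471 = 1.0113
p-value (one-sided, H₁ greater) = 0.15594
At α=0.1: p ≥ α → fail to reject H₀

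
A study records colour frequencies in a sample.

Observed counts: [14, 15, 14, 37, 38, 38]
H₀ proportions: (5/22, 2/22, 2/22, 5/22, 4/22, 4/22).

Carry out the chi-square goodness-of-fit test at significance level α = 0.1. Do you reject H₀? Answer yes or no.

n = 156; E_i = n·p_i = [35.45, 14.18, 14.18, 35.45, 28.36, 28.36]
χ² = (14−35.45)²/35.45 + (15−14.18)²/14.18 + (14−14.18)²/14.18 + (37−35.45)²/35.45 + (38−28.36)²/28.36 + (38−28.36)²/28.36 = 19.6474
df = 5
p-value (upper-tail) = 0.00146
At α=0.1: p < α → reject H₀

reject H₀: yes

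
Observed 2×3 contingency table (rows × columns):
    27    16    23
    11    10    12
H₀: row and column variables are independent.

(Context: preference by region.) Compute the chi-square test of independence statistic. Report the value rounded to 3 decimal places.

Row totals [66, 33], col totals [38, 26, 35], n=99
χ² = (27−25.33)²/25.33 + (16−17.33)²/17.33 + (23−23.33)²/23.33 + (11−12.67)²/12.67 + (10−8.67)²/8.67 + (12−11.67)²/11.67 = 0.6509
df = 2

test statistic = 0.651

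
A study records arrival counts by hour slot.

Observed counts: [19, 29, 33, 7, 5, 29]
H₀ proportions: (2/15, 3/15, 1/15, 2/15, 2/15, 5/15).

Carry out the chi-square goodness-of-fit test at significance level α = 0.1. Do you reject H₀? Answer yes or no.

reject H₀: yes

n = 122; E_i = n·p_i = [16.27, 24.40, 8.13, 16.27, 16.27, 40.67]
χ² = (19−16.27)²/16.27 + (29−24.40)²/24.40 + (33−8.13)²/8.13 + (7−16.27)²/16.27 + (5−16.27)²/16.27 + (29−40.67)²/40.67 = 93.7828
df = 5
p-value (upper-tail) = 0.00000
At α=0.1: p < α → reject H₀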